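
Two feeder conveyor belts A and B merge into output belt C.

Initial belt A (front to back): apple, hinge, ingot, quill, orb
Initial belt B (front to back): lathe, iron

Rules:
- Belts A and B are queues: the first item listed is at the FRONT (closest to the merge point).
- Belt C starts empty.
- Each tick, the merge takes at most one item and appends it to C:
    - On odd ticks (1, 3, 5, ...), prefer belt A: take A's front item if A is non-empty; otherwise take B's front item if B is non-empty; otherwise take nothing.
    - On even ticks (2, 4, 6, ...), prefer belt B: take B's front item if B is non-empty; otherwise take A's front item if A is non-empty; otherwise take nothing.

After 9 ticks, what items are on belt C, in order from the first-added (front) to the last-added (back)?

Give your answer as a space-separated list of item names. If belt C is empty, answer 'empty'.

Answer: apple lathe hinge iron ingot quill orb

Derivation:
Tick 1: prefer A, take apple from A; A=[hinge,ingot,quill,orb] B=[lathe,iron] C=[apple]
Tick 2: prefer B, take lathe from B; A=[hinge,ingot,quill,orb] B=[iron] C=[apple,lathe]
Tick 3: prefer A, take hinge from A; A=[ingot,quill,orb] B=[iron] C=[apple,lathe,hinge]
Tick 4: prefer B, take iron from B; A=[ingot,quill,orb] B=[-] C=[apple,lathe,hinge,iron]
Tick 5: prefer A, take ingot from A; A=[quill,orb] B=[-] C=[apple,lathe,hinge,iron,ingot]
Tick 6: prefer B, take quill from A; A=[orb] B=[-] C=[apple,lathe,hinge,iron,ingot,quill]
Tick 7: prefer A, take orb from A; A=[-] B=[-] C=[apple,lathe,hinge,iron,ingot,quill,orb]
Tick 8: prefer B, both empty, nothing taken; A=[-] B=[-] C=[apple,lathe,hinge,iron,ingot,quill,orb]
Tick 9: prefer A, both empty, nothing taken; A=[-] B=[-] C=[apple,lathe,hinge,iron,ingot,quill,orb]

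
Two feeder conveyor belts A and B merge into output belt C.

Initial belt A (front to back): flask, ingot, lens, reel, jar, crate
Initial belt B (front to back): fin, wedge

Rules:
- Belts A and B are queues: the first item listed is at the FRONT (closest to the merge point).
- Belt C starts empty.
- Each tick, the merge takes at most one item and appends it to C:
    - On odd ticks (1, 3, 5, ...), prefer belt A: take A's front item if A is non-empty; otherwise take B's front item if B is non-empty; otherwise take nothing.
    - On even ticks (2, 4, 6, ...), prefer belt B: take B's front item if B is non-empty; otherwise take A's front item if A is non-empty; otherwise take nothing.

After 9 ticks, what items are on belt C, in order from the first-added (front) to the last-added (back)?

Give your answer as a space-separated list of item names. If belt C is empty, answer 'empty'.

Answer: flask fin ingot wedge lens reel jar crate

Derivation:
Tick 1: prefer A, take flask from A; A=[ingot,lens,reel,jar,crate] B=[fin,wedge] C=[flask]
Tick 2: prefer B, take fin from B; A=[ingot,lens,reel,jar,crate] B=[wedge] C=[flask,fin]
Tick 3: prefer A, take ingot from A; A=[lens,reel,jar,crate] B=[wedge] C=[flask,fin,ingot]
Tick 4: prefer B, take wedge from B; A=[lens,reel,jar,crate] B=[-] C=[flask,fin,ingot,wedge]
Tick 5: prefer A, take lens from A; A=[reel,jar,crate] B=[-] C=[flask,fin,ingot,wedge,lens]
Tick 6: prefer B, take reel from A; A=[jar,crate] B=[-] C=[flask,fin,ingot,wedge,lens,reel]
Tick 7: prefer A, take jar from A; A=[crate] B=[-] C=[flask,fin,ingot,wedge,lens,reel,jar]
Tick 8: prefer B, take crate from A; A=[-] B=[-] C=[flask,fin,ingot,wedge,lens,reel,jar,crate]
Tick 9: prefer A, both empty, nothing taken; A=[-] B=[-] C=[flask,fin,ingot,wedge,lens,reel,jar,crate]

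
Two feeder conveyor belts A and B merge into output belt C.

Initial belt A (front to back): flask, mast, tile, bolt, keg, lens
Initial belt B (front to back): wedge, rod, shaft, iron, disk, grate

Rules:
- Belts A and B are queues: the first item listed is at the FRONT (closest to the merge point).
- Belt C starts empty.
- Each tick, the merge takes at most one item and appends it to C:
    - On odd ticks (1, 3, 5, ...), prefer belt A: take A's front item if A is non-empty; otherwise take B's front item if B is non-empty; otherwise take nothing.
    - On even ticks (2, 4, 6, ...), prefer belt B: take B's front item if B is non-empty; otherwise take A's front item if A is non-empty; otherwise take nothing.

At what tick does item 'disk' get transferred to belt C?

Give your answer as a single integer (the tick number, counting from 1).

Answer: 10

Derivation:
Tick 1: prefer A, take flask from A; A=[mast,tile,bolt,keg,lens] B=[wedge,rod,shaft,iron,disk,grate] C=[flask]
Tick 2: prefer B, take wedge from B; A=[mast,tile,bolt,keg,lens] B=[rod,shaft,iron,disk,grate] C=[flask,wedge]
Tick 3: prefer A, take mast from A; A=[tile,bolt,keg,lens] B=[rod,shaft,iron,disk,grate] C=[flask,wedge,mast]
Tick 4: prefer B, take rod from B; A=[tile,bolt,keg,lens] B=[shaft,iron,disk,grate] C=[flask,wedge,mast,rod]
Tick 5: prefer A, take tile from A; A=[bolt,keg,lens] B=[shaft,iron,disk,grate] C=[flask,wedge,mast,rod,tile]
Tick 6: prefer B, take shaft from B; A=[bolt,keg,lens] B=[iron,disk,grate] C=[flask,wedge,mast,rod,tile,shaft]
Tick 7: prefer A, take bolt from A; A=[keg,lens] B=[iron,disk,grate] C=[flask,wedge,mast,rod,tile,shaft,bolt]
Tick 8: prefer B, take iron from B; A=[keg,lens] B=[disk,grate] C=[flask,wedge,mast,rod,tile,shaft,bolt,iron]
Tick 9: prefer A, take keg from A; A=[lens] B=[disk,grate] C=[flask,wedge,mast,rod,tile,shaft,bolt,iron,keg]
Tick 10: prefer B, take disk from B; A=[lens] B=[grate] C=[flask,wedge,mast,rod,tile,shaft,bolt,iron,keg,disk]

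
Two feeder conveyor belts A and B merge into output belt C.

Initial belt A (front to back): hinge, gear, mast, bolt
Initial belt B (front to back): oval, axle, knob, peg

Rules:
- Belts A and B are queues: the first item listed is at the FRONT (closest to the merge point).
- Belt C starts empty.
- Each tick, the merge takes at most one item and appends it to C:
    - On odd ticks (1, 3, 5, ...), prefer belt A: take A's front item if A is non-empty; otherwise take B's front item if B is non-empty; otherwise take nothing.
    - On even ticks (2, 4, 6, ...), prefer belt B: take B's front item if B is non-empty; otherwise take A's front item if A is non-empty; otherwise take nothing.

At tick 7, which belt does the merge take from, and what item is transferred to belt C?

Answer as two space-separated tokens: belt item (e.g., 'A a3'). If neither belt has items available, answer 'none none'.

Tick 1: prefer A, take hinge from A; A=[gear,mast,bolt] B=[oval,axle,knob,peg] C=[hinge]
Tick 2: prefer B, take oval from B; A=[gear,mast,bolt] B=[axle,knob,peg] C=[hinge,oval]
Tick 3: prefer A, take gear from A; A=[mast,bolt] B=[axle,knob,peg] C=[hinge,oval,gear]
Tick 4: prefer B, take axle from B; A=[mast,bolt] B=[knob,peg] C=[hinge,oval,gear,axle]
Tick 5: prefer A, take mast from A; A=[bolt] B=[knob,peg] C=[hinge,oval,gear,axle,mast]
Tick 6: prefer B, take knob from B; A=[bolt] B=[peg] C=[hinge,oval,gear,axle,mast,knob]
Tick 7: prefer A, take bolt from A; A=[-] B=[peg] C=[hinge,oval,gear,axle,mast,knob,bolt]

Answer: A bolt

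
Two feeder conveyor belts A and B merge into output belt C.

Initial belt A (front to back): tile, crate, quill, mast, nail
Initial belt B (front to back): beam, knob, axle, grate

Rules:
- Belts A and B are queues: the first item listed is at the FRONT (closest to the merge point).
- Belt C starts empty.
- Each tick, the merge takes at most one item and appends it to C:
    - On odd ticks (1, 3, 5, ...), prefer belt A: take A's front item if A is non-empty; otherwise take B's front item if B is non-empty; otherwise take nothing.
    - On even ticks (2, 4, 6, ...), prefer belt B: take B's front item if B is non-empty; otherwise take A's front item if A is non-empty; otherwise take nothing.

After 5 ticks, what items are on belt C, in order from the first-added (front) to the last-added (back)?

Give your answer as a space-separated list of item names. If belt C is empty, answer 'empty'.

Tick 1: prefer A, take tile from A; A=[crate,quill,mast,nail] B=[beam,knob,axle,grate] C=[tile]
Tick 2: prefer B, take beam from B; A=[crate,quill,mast,nail] B=[knob,axle,grate] C=[tile,beam]
Tick 3: prefer A, take crate from A; A=[quill,mast,nail] B=[knob,axle,grate] C=[tile,beam,crate]
Tick 4: prefer B, take knob from B; A=[quill,mast,nail] B=[axle,grate] C=[tile,beam,crate,knob]
Tick 5: prefer A, take quill from A; A=[mast,nail] B=[axle,grate] C=[tile,beam,crate,knob,quill]

Answer: tile beam crate knob quill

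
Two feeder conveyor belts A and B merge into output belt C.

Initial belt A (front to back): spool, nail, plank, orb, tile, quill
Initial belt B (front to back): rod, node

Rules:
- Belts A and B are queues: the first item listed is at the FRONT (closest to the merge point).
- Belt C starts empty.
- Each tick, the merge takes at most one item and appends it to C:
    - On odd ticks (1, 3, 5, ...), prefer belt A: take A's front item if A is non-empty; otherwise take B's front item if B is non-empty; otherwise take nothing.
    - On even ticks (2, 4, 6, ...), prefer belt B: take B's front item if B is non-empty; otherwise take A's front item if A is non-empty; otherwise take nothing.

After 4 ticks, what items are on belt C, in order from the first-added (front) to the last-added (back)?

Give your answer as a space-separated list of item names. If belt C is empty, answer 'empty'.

Tick 1: prefer A, take spool from A; A=[nail,plank,orb,tile,quill] B=[rod,node] C=[spool]
Tick 2: prefer B, take rod from B; A=[nail,plank,orb,tile,quill] B=[node] C=[spool,rod]
Tick 3: prefer A, take nail from A; A=[plank,orb,tile,quill] B=[node] C=[spool,rod,nail]
Tick 4: prefer B, take node from B; A=[plank,orb,tile,quill] B=[-] C=[spool,rod,nail,node]

Answer: spool rod nail node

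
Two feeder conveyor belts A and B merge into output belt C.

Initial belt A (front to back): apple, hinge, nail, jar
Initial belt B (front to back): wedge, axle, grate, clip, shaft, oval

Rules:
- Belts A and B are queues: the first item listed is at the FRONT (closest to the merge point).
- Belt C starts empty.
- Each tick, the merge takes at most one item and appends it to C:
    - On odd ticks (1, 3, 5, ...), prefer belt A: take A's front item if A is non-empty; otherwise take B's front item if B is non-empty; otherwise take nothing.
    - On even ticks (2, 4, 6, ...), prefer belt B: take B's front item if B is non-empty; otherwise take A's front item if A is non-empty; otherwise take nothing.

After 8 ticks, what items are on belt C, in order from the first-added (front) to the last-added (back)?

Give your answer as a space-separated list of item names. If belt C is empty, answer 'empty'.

Tick 1: prefer A, take apple from A; A=[hinge,nail,jar] B=[wedge,axle,grate,clip,shaft,oval] C=[apple]
Tick 2: prefer B, take wedge from B; A=[hinge,nail,jar] B=[axle,grate,clip,shaft,oval] C=[apple,wedge]
Tick 3: prefer A, take hinge from A; A=[nail,jar] B=[axle,grate,clip,shaft,oval] C=[apple,wedge,hinge]
Tick 4: prefer B, take axle from B; A=[nail,jar] B=[grate,clip,shaft,oval] C=[apple,wedge,hinge,axle]
Tick 5: prefer A, take nail from A; A=[jar] B=[grate,clip,shaft,oval] C=[apple,wedge,hinge,axle,nail]
Tick 6: prefer B, take grate from B; A=[jar] B=[clip,shaft,oval] C=[apple,wedge,hinge,axle,nail,grate]
Tick 7: prefer A, take jar from A; A=[-] B=[clip,shaft,oval] C=[apple,wedge,hinge,axle,nail,grate,jar]
Tick 8: prefer B, take clip from B; A=[-] B=[shaft,oval] C=[apple,wedge,hinge,axle,nail,grate,jar,clip]

Answer: apple wedge hinge axle nail grate jar clip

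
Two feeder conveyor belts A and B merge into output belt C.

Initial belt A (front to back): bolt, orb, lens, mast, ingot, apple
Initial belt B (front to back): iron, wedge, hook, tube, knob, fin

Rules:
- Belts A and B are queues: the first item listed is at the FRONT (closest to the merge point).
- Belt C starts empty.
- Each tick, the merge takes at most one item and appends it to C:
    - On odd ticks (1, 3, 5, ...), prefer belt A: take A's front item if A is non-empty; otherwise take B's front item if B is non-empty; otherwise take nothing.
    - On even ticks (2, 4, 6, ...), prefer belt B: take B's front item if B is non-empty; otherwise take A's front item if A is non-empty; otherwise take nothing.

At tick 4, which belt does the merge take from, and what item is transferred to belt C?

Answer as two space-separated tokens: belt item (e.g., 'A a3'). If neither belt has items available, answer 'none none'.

Tick 1: prefer A, take bolt from A; A=[orb,lens,mast,ingot,apple] B=[iron,wedge,hook,tube,knob,fin] C=[bolt]
Tick 2: prefer B, take iron from B; A=[orb,lens,mast,ingot,apple] B=[wedge,hook,tube,knob,fin] C=[bolt,iron]
Tick 3: prefer A, take orb from A; A=[lens,mast,ingot,apple] B=[wedge,hook,tube,knob,fin] C=[bolt,iron,orb]
Tick 4: prefer B, take wedge from B; A=[lens,mast,ingot,apple] B=[hook,tube,knob,fin] C=[bolt,iron,orb,wedge]

Answer: B wedge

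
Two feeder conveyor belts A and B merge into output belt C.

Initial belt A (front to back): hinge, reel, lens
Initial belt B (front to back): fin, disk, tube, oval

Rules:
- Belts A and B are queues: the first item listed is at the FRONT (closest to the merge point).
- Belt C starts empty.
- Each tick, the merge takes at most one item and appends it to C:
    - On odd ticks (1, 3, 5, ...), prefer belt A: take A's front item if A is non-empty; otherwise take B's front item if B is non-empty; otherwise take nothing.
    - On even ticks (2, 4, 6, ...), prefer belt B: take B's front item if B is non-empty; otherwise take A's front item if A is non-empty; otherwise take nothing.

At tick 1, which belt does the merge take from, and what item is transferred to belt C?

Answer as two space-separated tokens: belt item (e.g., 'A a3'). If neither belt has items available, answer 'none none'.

Answer: A hinge

Derivation:
Tick 1: prefer A, take hinge from A; A=[reel,lens] B=[fin,disk,tube,oval] C=[hinge]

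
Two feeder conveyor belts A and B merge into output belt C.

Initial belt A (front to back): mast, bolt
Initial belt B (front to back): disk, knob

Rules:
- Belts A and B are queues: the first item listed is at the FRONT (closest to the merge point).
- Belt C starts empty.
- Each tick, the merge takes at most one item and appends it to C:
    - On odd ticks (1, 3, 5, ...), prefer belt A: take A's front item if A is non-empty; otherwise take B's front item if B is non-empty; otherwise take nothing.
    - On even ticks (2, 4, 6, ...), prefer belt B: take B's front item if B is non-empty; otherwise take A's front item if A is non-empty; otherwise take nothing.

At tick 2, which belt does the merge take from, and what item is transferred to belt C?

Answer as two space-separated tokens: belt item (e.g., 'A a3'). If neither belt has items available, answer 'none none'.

Answer: B disk

Derivation:
Tick 1: prefer A, take mast from A; A=[bolt] B=[disk,knob] C=[mast]
Tick 2: prefer B, take disk from B; A=[bolt] B=[knob] C=[mast,disk]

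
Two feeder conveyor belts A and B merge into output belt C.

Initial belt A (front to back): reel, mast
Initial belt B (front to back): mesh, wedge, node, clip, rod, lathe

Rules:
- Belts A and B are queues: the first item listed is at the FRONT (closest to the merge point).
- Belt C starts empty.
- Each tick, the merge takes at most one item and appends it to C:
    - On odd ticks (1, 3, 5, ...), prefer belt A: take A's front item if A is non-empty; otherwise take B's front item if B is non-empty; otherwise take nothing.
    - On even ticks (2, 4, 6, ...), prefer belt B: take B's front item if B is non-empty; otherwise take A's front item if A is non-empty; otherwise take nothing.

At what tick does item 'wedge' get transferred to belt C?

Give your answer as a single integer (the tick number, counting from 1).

Answer: 4

Derivation:
Tick 1: prefer A, take reel from A; A=[mast] B=[mesh,wedge,node,clip,rod,lathe] C=[reel]
Tick 2: prefer B, take mesh from B; A=[mast] B=[wedge,node,clip,rod,lathe] C=[reel,mesh]
Tick 3: prefer A, take mast from A; A=[-] B=[wedge,node,clip,rod,lathe] C=[reel,mesh,mast]
Tick 4: prefer B, take wedge from B; A=[-] B=[node,clip,rod,lathe] C=[reel,mesh,mast,wedge]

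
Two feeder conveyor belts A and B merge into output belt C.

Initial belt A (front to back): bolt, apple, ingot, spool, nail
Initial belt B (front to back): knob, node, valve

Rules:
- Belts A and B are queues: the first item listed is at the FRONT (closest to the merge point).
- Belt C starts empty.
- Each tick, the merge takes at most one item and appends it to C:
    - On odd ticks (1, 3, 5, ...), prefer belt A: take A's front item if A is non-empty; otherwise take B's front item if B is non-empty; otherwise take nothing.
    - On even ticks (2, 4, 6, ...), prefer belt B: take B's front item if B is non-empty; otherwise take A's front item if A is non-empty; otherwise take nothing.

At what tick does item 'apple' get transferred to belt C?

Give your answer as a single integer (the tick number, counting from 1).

Answer: 3

Derivation:
Tick 1: prefer A, take bolt from A; A=[apple,ingot,spool,nail] B=[knob,node,valve] C=[bolt]
Tick 2: prefer B, take knob from B; A=[apple,ingot,spool,nail] B=[node,valve] C=[bolt,knob]
Tick 3: prefer A, take apple from A; A=[ingot,spool,nail] B=[node,valve] C=[bolt,knob,apple]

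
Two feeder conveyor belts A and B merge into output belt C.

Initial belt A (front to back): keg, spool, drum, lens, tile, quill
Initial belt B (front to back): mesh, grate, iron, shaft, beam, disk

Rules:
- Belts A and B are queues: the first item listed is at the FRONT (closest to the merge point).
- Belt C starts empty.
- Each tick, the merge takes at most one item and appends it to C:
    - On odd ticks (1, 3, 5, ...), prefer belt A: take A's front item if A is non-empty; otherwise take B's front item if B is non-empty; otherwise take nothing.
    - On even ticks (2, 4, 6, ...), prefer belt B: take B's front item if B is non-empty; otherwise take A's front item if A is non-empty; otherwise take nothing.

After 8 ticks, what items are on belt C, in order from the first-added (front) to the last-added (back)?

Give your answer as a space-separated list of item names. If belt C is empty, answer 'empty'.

Tick 1: prefer A, take keg from A; A=[spool,drum,lens,tile,quill] B=[mesh,grate,iron,shaft,beam,disk] C=[keg]
Tick 2: prefer B, take mesh from B; A=[spool,drum,lens,tile,quill] B=[grate,iron,shaft,beam,disk] C=[keg,mesh]
Tick 3: prefer A, take spool from A; A=[drum,lens,tile,quill] B=[grate,iron,shaft,beam,disk] C=[keg,mesh,spool]
Tick 4: prefer B, take grate from B; A=[drum,lens,tile,quill] B=[iron,shaft,beam,disk] C=[keg,mesh,spool,grate]
Tick 5: prefer A, take drum from A; A=[lens,tile,quill] B=[iron,shaft,beam,disk] C=[keg,mesh,spool,grate,drum]
Tick 6: prefer B, take iron from B; A=[lens,tile,quill] B=[shaft,beam,disk] C=[keg,mesh,spool,grate,drum,iron]
Tick 7: prefer A, take lens from A; A=[tile,quill] B=[shaft,beam,disk] C=[keg,mesh,spool,grate,drum,iron,lens]
Tick 8: prefer B, take shaft from B; A=[tile,quill] B=[beam,disk] C=[keg,mesh,spool,grate,drum,iron,lens,shaft]

Answer: keg mesh spool grate drum iron lens shaft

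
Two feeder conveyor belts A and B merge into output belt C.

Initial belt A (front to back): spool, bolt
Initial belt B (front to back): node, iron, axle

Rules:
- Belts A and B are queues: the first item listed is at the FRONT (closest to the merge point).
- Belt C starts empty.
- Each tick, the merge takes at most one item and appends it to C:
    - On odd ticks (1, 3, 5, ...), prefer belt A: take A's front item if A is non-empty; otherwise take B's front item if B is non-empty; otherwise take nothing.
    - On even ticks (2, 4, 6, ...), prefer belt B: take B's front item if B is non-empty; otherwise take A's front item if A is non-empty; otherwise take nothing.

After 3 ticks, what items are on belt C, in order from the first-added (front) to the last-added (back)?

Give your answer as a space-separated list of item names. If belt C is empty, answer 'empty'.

Answer: spool node bolt

Derivation:
Tick 1: prefer A, take spool from A; A=[bolt] B=[node,iron,axle] C=[spool]
Tick 2: prefer B, take node from B; A=[bolt] B=[iron,axle] C=[spool,node]
Tick 3: prefer A, take bolt from A; A=[-] B=[iron,axle] C=[spool,node,bolt]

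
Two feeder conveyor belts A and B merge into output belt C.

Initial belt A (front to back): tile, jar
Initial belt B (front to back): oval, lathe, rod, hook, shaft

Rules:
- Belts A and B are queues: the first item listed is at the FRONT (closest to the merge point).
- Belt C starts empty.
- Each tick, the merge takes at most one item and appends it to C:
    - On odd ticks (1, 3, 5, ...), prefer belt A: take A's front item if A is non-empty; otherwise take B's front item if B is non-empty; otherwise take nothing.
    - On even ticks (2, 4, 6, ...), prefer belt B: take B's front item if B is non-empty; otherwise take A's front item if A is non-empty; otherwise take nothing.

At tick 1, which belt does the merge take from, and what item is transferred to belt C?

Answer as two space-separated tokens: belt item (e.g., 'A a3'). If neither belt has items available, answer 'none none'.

Answer: A tile

Derivation:
Tick 1: prefer A, take tile from A; A=[jar] B=[oval,lathe,rod,hook,shaft] C=[tile]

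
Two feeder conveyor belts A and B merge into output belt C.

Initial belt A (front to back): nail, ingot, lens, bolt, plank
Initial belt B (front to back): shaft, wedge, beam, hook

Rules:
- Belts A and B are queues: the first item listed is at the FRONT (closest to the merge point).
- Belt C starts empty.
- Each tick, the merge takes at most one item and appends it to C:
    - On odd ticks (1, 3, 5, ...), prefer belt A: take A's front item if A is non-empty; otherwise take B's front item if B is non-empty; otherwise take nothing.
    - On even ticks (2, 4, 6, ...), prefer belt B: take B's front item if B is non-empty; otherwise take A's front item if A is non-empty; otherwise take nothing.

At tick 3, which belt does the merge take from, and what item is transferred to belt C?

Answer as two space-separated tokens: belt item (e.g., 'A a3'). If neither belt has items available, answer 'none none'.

Tick 1: prefer A, take nail from A; A=[ingot,lens,bolt,plank] B=[shaft,wedge,beam,hook] C=[nail]
Tick 2: prefer B, take shaft from B; A=[ingot,lens,bolt,plank] B=[wedge,beam,hook] C=[nail,shaft]
Tick 3: prefer A, take ingot from A; A=[lens,bolt,plank] B=[wedge,beam,hook] C=[nail,shaft,ingot]

Answer: A ingot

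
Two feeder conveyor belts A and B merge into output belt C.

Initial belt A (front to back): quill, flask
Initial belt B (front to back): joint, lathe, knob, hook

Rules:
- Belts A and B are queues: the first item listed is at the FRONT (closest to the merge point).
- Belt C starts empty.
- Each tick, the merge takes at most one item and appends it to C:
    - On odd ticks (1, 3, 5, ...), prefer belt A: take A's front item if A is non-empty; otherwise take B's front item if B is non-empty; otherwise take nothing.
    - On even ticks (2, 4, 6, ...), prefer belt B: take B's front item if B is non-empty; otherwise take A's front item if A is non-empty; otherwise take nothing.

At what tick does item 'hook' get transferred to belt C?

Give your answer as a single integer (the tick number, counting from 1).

Tick 1: prefer A, take quill from A; A=[flask] B=[joint,lathe,knob,hook] C=[quill]
Tick 2: prefer B, take joint from B; A=[flask] B=[lathe,knob,hook] C=[quill,joint]
Tick 3: prefer A, take flask from A; A=[-] B=[lathe,knob,hook] C=[quill,joint,flask]
Tick 4: prefer B, take lathe from B; A=[-] B=[knob,hook] C=[quill,joint,flask,lathe]
Tick 5: prefer A, take knob from B; A=[-] B=[hook] C=[quill,joint,flask,lathe,knob]
Tick 6: prefer B, take hook from B; A=[-] B=[-] C=[quill,joint,flask,lathe,knob,hook]

Answer: 6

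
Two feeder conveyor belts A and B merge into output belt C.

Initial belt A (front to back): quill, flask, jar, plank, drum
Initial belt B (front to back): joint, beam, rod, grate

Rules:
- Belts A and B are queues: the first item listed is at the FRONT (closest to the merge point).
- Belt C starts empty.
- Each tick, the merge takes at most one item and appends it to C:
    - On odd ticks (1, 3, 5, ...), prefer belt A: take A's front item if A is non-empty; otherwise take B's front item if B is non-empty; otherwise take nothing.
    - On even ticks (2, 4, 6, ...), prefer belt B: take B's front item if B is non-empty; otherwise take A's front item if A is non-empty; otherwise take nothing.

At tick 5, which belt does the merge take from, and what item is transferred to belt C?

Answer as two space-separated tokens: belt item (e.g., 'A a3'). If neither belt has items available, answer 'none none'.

Tick 1: prefer A, take quill from A; A=[flask,jar,plank,drum] B=[joint,beam,rod,grate] C=[quill]
Tick 2: prefer B, take joint from B; A=[flask,jar,plank,drum] B=[beam,rod,grate] C=[quill,joint]
Tick 3: prefer A, take flask from A; A=[jar,plank,drum] B=[beam,rod,grate] C=[quill,joint,flask]
Tick 4: prefer B, take beam from B; A=[jar,plank,drum] B=[rod,grate] C=[quill,joint,flask,beam]
Tick 5: prefer A, take jar from A; A=[plank,drum] B=[rod,grate] C=[quill,joint,flask,beam,jar]

Answer: A jar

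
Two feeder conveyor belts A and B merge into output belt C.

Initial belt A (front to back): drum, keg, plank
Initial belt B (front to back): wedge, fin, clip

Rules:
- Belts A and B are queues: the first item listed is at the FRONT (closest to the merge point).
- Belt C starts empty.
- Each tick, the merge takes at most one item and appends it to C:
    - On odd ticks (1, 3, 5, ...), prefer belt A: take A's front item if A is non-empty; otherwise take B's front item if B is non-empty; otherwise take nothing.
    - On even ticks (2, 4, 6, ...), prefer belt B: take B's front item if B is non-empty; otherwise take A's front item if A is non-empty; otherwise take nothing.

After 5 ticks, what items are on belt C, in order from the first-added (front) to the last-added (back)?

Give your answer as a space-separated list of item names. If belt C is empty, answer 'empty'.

Answer: drum wedge keg fin plank

Derivation:
Tick 1: prefer A, take drum from A; A=[keg,plank] B=[wedge,fin,clip] C=[drum]
Tick 2: prefer B, take wedge from B; A=[keg,plank] B=[fin,clip] C=[drum,wedge]
Tick 3: prefer A, take keg from A; A=[plank] B=[fin,clip] C=[drum,wedge,keg]
Tick 4: prefer B, take fin from B; A=[plank] B=[clip] C=[drum,wedge,keg,fin]
Tick 5: prefer A, take plank from A; A=[-] B=[clip] C=[drum,wedge,keg,fin,plank]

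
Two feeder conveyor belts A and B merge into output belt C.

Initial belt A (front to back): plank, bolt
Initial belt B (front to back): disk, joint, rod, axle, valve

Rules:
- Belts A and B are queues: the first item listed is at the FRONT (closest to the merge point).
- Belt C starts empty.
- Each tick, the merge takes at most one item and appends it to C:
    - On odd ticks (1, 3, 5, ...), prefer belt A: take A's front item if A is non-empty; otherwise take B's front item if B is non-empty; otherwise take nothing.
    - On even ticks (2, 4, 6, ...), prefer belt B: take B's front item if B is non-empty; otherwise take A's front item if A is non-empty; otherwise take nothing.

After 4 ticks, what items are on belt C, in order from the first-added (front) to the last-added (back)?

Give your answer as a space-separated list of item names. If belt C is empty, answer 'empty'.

Answer: plank disk bolt joint

Derivation:
Tick 1: prefer A, take plank from A; A=[bolt] B=[disk,joint,rod,axle,valve] C=[plank]
Tick 2: prefer B, take disk from B; A=[bolt] B=[joint,rod,axle,valve] C=[plank,disk]
Tick 3: prefer A, take bolt from A; A=[-] B=[joint,rod,axle,valve] C=[plank,disk,bolt]
Tick 4: prefer B, take joint from B; A=[-] B=[rod,axle,valve] C=[plank,disk,bolt,joint]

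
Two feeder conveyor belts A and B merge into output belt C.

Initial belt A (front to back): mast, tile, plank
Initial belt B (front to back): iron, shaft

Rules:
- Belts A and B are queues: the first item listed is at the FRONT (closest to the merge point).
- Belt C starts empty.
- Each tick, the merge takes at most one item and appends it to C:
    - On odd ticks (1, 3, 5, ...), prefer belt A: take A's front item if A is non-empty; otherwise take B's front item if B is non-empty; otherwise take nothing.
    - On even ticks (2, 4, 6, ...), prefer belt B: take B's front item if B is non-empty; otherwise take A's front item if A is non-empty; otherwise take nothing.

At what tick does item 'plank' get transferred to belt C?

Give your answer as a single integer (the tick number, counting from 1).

Answer: 5

Derivation:
Tick 1: prefer A, take mast from A; A=[tile,plank] B=[iron,shaft] C=[mast]
Tick 2: prefer B, take iron from B; A=[tile,plank] B=[shaft] C=[mast,iron]
Tick 3: prefer A, take tile from A; A=[plank] B=[shaft] C=[mast,iron,tile]
Tick 4: prefer B, take shaft from B; A=[plank] B=[-] C=[mast,iron,tile,shaft]
Tick 5: prefer A, take plank from A; A=[-] B=[-] C=[mast,iron,tile,shaft,plank]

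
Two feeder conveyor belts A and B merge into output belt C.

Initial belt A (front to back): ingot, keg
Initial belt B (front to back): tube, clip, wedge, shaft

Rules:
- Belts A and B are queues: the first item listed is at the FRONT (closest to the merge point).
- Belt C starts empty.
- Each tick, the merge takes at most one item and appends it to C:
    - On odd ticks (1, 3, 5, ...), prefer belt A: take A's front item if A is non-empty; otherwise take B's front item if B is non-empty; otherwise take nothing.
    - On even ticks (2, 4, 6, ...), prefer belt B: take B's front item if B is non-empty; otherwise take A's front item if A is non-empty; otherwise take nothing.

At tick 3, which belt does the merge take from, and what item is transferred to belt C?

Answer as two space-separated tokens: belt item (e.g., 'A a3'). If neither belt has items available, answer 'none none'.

Answer: A keg

Derivation:
Tick 1: prefer A, take ingot from A; A=[keg] B=[tube,clip,wedge,shaft] C=[ingot]
Tick 2: prefer B, take tube from B; A=[keg] B=[clip,wedge,shaft] C=[ingot,tube]
Tick 3: prefer A, take keg from A; A=[-] B=[clip,wedge,shaft] C=[ingot,tube,keg]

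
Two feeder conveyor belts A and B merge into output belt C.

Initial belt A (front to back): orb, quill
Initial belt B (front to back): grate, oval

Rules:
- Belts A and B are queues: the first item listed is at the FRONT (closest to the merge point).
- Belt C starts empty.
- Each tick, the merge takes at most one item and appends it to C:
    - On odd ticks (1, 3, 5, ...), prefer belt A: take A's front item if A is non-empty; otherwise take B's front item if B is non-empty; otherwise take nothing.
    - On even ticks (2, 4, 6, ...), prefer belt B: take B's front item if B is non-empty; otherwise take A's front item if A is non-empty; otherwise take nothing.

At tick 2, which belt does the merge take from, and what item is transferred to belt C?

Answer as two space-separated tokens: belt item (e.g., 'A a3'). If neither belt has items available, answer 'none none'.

Tick 1: prefer A, take orb from A; A=[quill] B=[grate,oval] C=[orb]
Tick 2: prefer B, take grate from B; A=[quill] B=[oval] C=[orb,grate]

Answer: B grate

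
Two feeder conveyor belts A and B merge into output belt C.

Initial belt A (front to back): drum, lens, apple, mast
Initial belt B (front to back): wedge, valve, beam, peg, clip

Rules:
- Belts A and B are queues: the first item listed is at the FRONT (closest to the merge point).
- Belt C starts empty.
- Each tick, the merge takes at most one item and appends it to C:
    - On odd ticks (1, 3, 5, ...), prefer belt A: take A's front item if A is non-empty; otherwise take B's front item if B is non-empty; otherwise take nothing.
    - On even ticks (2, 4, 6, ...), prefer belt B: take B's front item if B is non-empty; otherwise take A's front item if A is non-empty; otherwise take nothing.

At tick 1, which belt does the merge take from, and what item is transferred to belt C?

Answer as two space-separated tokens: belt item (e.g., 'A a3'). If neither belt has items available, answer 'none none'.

Tick 1: prefer A, take drum from A; A=[lens,apple,mast] B=[wedge,valve,beam,peg,clip] C=[drum]

Answer: A drum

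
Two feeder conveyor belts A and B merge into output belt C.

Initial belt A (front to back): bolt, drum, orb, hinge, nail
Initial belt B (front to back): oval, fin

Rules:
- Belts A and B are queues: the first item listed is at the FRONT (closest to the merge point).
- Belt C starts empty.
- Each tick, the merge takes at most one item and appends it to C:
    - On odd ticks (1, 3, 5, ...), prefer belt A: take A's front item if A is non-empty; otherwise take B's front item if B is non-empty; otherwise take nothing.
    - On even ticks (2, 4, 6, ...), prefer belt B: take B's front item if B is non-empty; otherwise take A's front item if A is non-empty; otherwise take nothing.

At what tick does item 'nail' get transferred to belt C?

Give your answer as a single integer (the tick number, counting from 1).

Answer: 7

Derivation:
Tick 1: prefer A, take bolt from A; A=[drum,orb,hinge,nail] B=[oval,fin] C=[bolt]
Tick 2: prefer B, take oval from B; A=[drum,orb,hinge,nail] B=[fin] C=[bolt,oval]
Tick 3: prefer A, take drum from A; A=[orb,hinge,nail] B=[fin] C=[bolt,oval,drum]
Tick 4: prefer B, take fin from B; A=[orb,hinge,nail] B=[-] C=[bolt,oval,drum,fin]
Tick 5: prefer A, take orb from A; A=[hinge,nail] B=[-] C=[bolt,oval,drum,fin,orb]
Tick 6: prefer B, take hinge from A; A=[nail] B=[-] C=[bolt,oval,drum,fin,orb,hinge]
Tick 7: prefer A, take nail from A; A=[-] B=[-] C=[bolt,oval,drum,fin,orb,hinge,nail]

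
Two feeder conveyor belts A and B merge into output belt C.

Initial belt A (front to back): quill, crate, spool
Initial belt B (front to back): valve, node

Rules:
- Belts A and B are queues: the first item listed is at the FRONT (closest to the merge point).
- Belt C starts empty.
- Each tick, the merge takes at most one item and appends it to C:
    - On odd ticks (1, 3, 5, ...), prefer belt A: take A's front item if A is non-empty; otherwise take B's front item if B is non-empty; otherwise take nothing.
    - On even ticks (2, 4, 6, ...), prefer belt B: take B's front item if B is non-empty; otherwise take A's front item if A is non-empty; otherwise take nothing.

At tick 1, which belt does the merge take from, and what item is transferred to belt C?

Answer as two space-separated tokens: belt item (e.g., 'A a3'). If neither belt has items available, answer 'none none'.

Tick 1: prefer A, take quill from A; A=[crate,spool] B=[valve,node] C=[quill]

Answer: A quill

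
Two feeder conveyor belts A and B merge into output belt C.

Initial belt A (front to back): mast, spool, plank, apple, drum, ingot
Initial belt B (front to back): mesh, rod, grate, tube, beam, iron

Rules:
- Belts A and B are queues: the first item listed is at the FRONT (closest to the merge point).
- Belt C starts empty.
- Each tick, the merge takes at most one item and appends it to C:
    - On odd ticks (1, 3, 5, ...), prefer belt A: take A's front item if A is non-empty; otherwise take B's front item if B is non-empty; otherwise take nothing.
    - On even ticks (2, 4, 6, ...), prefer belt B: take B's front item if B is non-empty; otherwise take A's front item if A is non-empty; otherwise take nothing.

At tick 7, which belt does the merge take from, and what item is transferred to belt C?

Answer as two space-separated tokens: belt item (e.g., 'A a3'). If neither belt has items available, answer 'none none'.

Tick 1: prefer A, take mast from A; A=[spool,plank,apple,drum,ingot] B=[mesh,rod,grate,tube,beam,iron] C=[mast]
Tick 2: prefer B, take mesh from B; A=[spool,plank,apple,drum,ingot] B=[rod,grate,tube,beam,iron] C=[mast,mesh]
Tick 3: prefer A, take spool from A; A=[plank,apple,drum,ingot] B=[rod,grate,tube,beam,iron] C=[mast,mesh,spool]
Tick 4: prefer B, take rod from B; A=[plank,apple,drum,ingot] B=[grate,tube,beam,iron] C=[mast,mesh,spool,rod]
Tick 5: prefer A, take plank from A; A=[apple,drum,ingot] B=[grate,tube,beam,iron] C=[mast,mesh,spool,rod,plank]
Tick 6: prefer B, take grate from B; A=[apple,drum,ingot] B=[tube,beam,iron] C=[mast,mesh,spool,rod,plank,grate]
Tick 7: prefer A, take apple from A; A=[drum,ingot] B=[tube,beam,iron] C=[mast,mesh,spool,rod,plank,grate,apple]

Answer: A apple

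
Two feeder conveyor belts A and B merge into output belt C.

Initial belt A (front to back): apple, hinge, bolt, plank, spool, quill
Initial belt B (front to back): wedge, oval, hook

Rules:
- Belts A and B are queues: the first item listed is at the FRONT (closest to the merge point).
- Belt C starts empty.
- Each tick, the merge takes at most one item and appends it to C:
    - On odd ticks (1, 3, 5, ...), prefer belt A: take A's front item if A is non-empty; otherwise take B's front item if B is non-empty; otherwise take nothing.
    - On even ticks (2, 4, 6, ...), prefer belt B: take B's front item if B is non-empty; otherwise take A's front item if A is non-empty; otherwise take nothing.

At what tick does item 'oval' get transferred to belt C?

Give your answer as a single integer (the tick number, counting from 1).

Tick 1: prefer A, take apple from A; A=[hinge,bolt,plank,spool,quill] B=[wedge,oval,hook] C=[apple]
Tick 2: prefer B, take wedge from B; A=[hinge,bolt,plank,spool,quill] B=[oval,hook] C=[apple,wedge]
Tick 3: prefer A, take hinge from A; A=[bolt,plank,spool,quill] B=[oval,hook] C=[apple,wedge,hinge]
Tick 4: prefer B, take oval from B; A=[bolt,plank,spool,quill] B=[hook] C=[apple,wedge,hinge,oval]

Answer: 4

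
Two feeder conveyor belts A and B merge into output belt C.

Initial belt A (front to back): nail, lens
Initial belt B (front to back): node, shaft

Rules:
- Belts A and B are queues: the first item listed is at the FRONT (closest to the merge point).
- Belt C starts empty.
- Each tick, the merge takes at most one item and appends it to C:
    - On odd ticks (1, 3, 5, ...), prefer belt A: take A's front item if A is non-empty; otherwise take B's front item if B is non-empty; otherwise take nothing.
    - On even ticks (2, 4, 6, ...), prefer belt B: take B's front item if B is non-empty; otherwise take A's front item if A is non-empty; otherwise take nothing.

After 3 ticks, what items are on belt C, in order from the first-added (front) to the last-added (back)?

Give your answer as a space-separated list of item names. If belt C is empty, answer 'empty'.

Tick 1: prefer A, take nail from A; A=[lens] B=[node,shaft] C=[nail]
Tick 2: prefer B, take node from B; A=[lens] B=[shaft] C=[nail,node]
Tick 3: prefer A, take lens from A; A=[-] B=[shaft] C=[nail,node,lens]

Answer: nail node lens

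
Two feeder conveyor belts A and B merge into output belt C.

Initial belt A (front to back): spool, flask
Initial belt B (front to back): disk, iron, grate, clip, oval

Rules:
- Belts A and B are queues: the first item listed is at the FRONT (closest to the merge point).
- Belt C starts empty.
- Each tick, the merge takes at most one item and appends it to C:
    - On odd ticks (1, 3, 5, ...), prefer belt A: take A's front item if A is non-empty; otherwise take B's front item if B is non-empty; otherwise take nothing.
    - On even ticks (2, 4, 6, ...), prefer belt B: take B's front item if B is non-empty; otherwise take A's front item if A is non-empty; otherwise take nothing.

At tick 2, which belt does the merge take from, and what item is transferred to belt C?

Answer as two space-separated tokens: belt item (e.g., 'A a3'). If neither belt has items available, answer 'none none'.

Tick 1: prefer A, take spool from A; A=[flask] B=[disk,iron,grate,clip,oval] C=[spool]
Tick 2: prefer B, take disk from B; A=[flask] B=[iron,grate,clip,oval] C=[spool,disk]

Answer: B disk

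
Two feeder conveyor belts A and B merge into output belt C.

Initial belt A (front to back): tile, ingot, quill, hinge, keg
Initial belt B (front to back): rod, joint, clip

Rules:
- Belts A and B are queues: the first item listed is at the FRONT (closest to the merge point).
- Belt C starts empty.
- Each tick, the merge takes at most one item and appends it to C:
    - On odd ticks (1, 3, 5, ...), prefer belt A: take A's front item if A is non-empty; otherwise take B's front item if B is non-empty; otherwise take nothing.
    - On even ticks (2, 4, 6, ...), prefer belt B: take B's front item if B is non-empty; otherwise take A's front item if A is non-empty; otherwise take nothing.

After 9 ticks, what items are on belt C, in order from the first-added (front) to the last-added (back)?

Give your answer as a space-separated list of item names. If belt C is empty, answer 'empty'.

Tick 1: prefer A, take tile from A; A=[ingot,quill,hinge,keg] B=[rod,joint,clip] C=[tile]
Tick 2: prefer B, take rod from B; A=[ingot,quill,hinge,keg] B=[joint,clip] C=[tile,rod]
Tick 3: prefer A, take ingot from A; A=[quill,hinge,keg] B=[joint,clip] C=[tile,rod,ingot]
Tick 4: prefer B, take joint from B; A=[quill,hinge,keg] B=[clip] C=[tile,rod,ingot,joint]
Tick 5: prefer A, take quill from A; A=[hinge,keg] B=[clip] C=[tile,rod,ingot,joint,quill]
Tick 6: prefer B, take clip from B; A=[hinge,keg] B=[-] C=[tile,rod,ingot,joint,quill,clip]
Tick 7: prefer A, take hinge from A; A=[keg] B=[-] C=[tile,rod,ingot,joint,quill,clip,hinge]
Tick 8: prefer B, take keg from A; A=[-] B=[-] C=[tile,rod,ingot,joint,quill,clip,hinge,keg]
Tick 9: prefer A, both empty, nothing taken; A=[-] B=[-] C=[tile,rod,ingot,joint,quill,clip,hinge,keg]

Answer: tile rod ingot joint quill clip hinge keg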